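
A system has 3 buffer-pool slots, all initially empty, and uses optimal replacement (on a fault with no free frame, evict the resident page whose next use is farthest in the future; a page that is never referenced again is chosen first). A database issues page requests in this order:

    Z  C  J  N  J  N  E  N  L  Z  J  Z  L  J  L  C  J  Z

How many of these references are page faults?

Z -> fault, frames (Z)
C -> fault, frames (Z C)
J -> fault, frames (Z C J)
N -> fault, evict C, frames (Z J N)
J -> hit
N -> hit
E -> fault, evict J, frames (Z N E)
N -> hit
L -> fault, evict E, frames (Z N L)
Z -> hit
J -> fault, evict N, frames (Z L J)
Z -> hit
L -> hit
J -> hit
L -> hit
C -> fault, evict L, frames (Z J C)
J -> hit
Z -> hit
Page faults: 8.

8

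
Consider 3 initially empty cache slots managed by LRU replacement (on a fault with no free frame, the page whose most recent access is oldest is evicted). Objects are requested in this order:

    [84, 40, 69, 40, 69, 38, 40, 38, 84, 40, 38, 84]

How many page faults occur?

84: fault, frames [84]
40: fault, frames [84, 40]
69: fault, frames [84, 40, 69]
40: hit
69: hit
38: fault, evict 84, frames [40, 69, 38]
40: hit
38: hit
84: fault, evict 69, frames [40, 38, 84]
40: hit
38: hit
84: hit
Page faults: 5.

5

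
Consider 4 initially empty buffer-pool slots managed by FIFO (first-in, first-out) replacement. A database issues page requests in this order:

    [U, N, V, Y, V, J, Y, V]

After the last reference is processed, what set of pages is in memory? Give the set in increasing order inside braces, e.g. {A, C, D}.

{J, N, V, Y}

U → miss, frames [U]
N → miss, frames [U, N]
V → miss, frames [U, N, V]
Y → miss, frames [U, N, V, Y]
V → hit
J → miss, evict U, frames [N, V, Y, J]
Y → hit
V → hit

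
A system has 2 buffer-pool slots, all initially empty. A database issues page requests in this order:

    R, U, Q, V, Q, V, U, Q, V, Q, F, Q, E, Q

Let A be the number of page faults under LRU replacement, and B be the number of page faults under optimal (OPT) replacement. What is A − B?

Under LRU: F F F F . . F F F . F . F . → 9 faults.
Under OPT: F F F F . . F . F . F . F . → 8 faults.
A − B = 9 − 8 = 1.

1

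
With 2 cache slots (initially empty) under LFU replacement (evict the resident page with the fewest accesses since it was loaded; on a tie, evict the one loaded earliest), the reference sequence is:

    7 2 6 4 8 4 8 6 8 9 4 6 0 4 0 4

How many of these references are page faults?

13

7 → miss, frames [7]
2 → miss, frames [7, 2]
6 → miss, evict 7, frames [2, 6]
4 → miss, evict 2, frames [6, 4]
8 → miss, evict 6, frames [4, 8]
4 → hit
8 → hit
6 → miss, evict 4, frames [8, 6]
8 → hit
9 → miss, evict 6, frames [8, 9]
4 → miss, evict 9, frames [8, 4]
6 → miss, evict 4, frames [8, 6]
0 → miss, evict 6, frames [8, 0]
4 → miss, evict 0, frames [8, 4]
0 → miss, evict 4, frames [8, 0]
4 → miss, evict 0, frames [8, 4]
Page faults: 13.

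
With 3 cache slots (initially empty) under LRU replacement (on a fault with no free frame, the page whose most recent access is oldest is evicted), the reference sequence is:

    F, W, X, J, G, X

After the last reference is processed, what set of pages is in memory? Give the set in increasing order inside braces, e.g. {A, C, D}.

F -> miss, frames [F]
W -> miss, frames [F, W]
X -> miss, frames [F, W, X]
J -> miss, evict F, frames [W, X, J]
G -> miss, evict W, frames [X, J, G]
X -> hit

{G, J, X}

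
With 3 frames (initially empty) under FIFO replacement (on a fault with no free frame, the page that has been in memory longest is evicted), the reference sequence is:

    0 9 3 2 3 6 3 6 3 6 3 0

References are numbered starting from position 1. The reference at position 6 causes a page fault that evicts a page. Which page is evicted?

9

pos 1: 0 → miss, frames (0)
pos 2: 9 → miss, frames (0 9)
pos 3: 3 → miss, frames (0 9 3)
pos 4: 2 → miss, evict 0, frames (9 3 2)
pos 5: 3 → hit
pos 6: 6 → miss, evict 9, frames (3 2 6)
At position 6, page 9 is evicted.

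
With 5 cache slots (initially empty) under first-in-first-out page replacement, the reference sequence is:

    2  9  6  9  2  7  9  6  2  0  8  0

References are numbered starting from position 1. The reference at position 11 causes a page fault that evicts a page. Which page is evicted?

2

pos 1: 2 → miss, frames [2]
pos 2: 9 → miss, frames [2, 9]
pos 3: 6 → miss, frames [2, 9, 6]
pos 4: 9 → hit
pos 5: 2 → hit
pos 6: 7 → miss, frames [2, 9, 6, 7]
pos 7: 9 → hit
pos 8: 6 → hit
pos 9: 2 → hit
pos 10: 0 → miss, frames [2, 9, 6, 7, 0]
pos 11: 8 → miss, evict 2, frames [9, 6, 7, 0, 8]
At position 11, page 2 is evicted.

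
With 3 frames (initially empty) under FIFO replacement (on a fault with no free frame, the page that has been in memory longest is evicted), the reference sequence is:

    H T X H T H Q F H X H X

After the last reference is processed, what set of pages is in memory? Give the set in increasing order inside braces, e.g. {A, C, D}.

H: fault, frames {H}
T: fault, frames {H,T}
X: fault, frames {H,T,X}
H: hit
T: hit
H: hit
Q: fault, evict H, frames {T,X,Q}
F: fault, evict T, frames {X,Q,F}
H: fault, evict X, frames {Q,F,H}
X: fault, evict Q, frames {F,H,X}
H: hit
X: hit

{F, H, X}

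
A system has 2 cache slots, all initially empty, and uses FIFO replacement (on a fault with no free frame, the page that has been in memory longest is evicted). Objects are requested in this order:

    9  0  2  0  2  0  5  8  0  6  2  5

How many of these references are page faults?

9

9 → miss, frames (9)
0 → miss, frames (9 0)
2 → miss, evict 9, frames (0 2)
0 → hit
2 → hit
0 → hit
5 → miss, evict 0, frames (2 5)
8 → miss, evict 2, frames (5 8)
0 → miss, evict 5, frames (8 0)
6 → miss, evict 8, frames (0 6)
2 → miss, evict 0, frames (6 2)
5 → miss, evict 6, frames (2 5)
Page faults: 9.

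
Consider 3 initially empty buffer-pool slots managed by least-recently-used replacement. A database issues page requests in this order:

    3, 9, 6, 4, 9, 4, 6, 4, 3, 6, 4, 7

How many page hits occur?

6

3 -> fault, frames (3)
9 -> fault, frames (3 9)
6 -> fault, frames (3 9 6)
4 -> fault, evict 3, frames (9 6 4)
9 -> hit
4 -> hit
6 -> hit
4 -> hit
3 -> fault, evict 9, frames (6 4 3)
6 -> hit
4 -> hit
7 -> fault, evict 3, frames (6 4 7)
Hits: 6.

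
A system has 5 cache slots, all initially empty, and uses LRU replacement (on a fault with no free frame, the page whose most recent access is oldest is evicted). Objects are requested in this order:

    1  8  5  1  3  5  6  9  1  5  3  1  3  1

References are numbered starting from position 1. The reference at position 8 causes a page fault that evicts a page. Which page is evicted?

8

pos 1: 1 -> fault, frames [1]
pos 2: 8 -> fault, frames [1, 8]
pos 3: 5 -> fault, frames [1, 8, 5]
pos 4: 1 -> hit
pos 5: 3 -> fault, frames [8, 5, 1, 3]
pos 6: 5 -> hit
pos 7: 6 -> fault, frames [8, 1, 3, 5, 6]
pos 8: 9 -> fault, evict 8, frames [1, 3, 5, 6, 9]
At position 8, page 8 is evicted.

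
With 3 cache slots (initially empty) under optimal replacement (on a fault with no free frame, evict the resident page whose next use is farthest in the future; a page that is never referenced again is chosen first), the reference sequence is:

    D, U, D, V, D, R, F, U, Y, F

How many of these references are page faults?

D -> miss, frames [D]
U -> miss, frames [D, U]
D -> hit
V -> miss, frames [D, U, V]
D -> hit
R -> miss, evict V, frames [D, U, R]
F -> miss, evict R, frames [D, U, F]
U -> hit
Y -> miss, evict U, frames [D, F, Y]
F -> hit
Page faults: 6.

6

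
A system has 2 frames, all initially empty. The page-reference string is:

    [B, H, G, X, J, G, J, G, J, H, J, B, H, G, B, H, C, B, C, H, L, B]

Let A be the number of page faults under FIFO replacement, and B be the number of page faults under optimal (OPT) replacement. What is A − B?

Under FIFO: F F F F F F . . . F F F F F F F F F . F F F → 18 faults.
Under OPT: F F F F F . . . . F . F . F . F F . . F F . → 12 faults.
A − B = 18 − 12 = 6.

6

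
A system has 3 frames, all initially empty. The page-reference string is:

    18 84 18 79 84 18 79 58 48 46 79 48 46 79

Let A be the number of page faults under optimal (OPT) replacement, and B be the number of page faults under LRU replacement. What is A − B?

-1

Under OPT: F F . F . . . F F F . . . . → 6 faults.
Under LRU: F F . F . . . F F F F . . . → 7 faults.
A − B = 6 − 7 = -1.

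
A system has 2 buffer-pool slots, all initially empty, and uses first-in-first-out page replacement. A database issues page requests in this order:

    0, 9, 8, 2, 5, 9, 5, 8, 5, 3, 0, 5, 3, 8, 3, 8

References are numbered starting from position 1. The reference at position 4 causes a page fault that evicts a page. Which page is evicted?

pos 1: 0: miss, frames {0}
pos 2: 9: miss, frames {0,9}
pos 3: 8: miss, evict 0, frames {9,8}
pos 4: 2: miss, evict 9, frames {8,2}
At position 4, page 9 is evicted.

9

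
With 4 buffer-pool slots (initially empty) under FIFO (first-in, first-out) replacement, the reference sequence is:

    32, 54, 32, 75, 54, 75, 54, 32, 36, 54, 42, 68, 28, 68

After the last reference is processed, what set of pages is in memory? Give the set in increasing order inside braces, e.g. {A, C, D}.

32: miss, frames {32}
54: miss, frames {32,54}
32: hit
75: miss, frames {32,54,75}
54: hit
75: hit
54: hit
32: hit
36: miss, frames {32,54,75,36}
54: hit
42: miss, evict 32, frames {54,75,36,42}
68: miss, evict 54, frames {75,36,42,68}
28: miss, evict 75, frames {36,42,68,28}
68: hit

{28, 36, 42, 68}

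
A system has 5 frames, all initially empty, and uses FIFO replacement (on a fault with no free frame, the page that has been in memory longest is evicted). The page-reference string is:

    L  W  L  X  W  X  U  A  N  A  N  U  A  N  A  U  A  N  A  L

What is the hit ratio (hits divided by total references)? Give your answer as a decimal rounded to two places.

L: miss, frames [L]
W: miss, frames [L, W]
L: hit
X: miss, frames [L, W, X]
W: hit
X: hit
U: miss, frames [L, W, X, U]
A: miss, frames [L, W, X, U, A]
N: miss, evict L, frames [W, X, U, A, N]
A: hit
N: hit
U: hit
A: hit
N: hit
A: hit
U: hit
A: hit
N: hit
A: hit
L: miss, evict W, frames [X, U, A, N, L]
Hits: 13 of 20 references → 13/20 = 0.6500.

0.65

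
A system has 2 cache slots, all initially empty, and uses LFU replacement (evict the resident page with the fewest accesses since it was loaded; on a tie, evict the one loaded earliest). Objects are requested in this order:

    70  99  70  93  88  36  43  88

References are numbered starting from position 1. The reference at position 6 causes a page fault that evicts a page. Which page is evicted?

pos 1: 70 -> miss, frames (70)
pos 2: 99 -> miss, frames (70 99)
pos 3: 70 -> hit
pos 4: 93 -> miss, evict 99, frames (70 93)
pos 5: 88 -> miss, evict 93, frames (70 88)
pos 6: 36 -> miss, evict 88, frames (70 36)
At position 6, page 88 is evicted.

88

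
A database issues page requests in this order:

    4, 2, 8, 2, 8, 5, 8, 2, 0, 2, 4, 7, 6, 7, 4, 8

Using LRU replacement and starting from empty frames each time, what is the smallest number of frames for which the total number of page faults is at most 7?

f=1: 16 faults
f=2: 11 faults
f=3: 9 faults
f=4: 9 faults
f=5: 8 faults
f=6: 7 faults
f=7: 7 faults
Smallest f with faults ≤ 7 is 6.

6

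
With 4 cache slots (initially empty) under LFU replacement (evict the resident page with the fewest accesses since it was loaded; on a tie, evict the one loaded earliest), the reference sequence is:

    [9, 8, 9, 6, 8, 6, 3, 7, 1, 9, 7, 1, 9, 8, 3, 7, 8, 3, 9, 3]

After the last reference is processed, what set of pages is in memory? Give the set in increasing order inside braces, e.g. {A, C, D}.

{3, 6, 8, 9}

9 -> miss, frames {9}
8 -> miss, frames {9,8}
9 -> hit
6 -> miss, frames {9,8,6}
8 -> hit
6 -> hit
3 -> miss, frames {9,8,6,3}
7 -> miss, evict 3, frames {9,8,6,7}
1 -> miss, evict 7, frames {9,8,6,1}
9 -> hit
7 -> miss, evict 1, frames {9,8,6,7}
1 -> miss, evict 7, frames {9,8,6,1}
9 -> hit
8 -> hit
3 -> miss, evict 1, frames {9,8,6,3}
7 -> miss, evict 3, frames {9,8,6,7}
8 -> hit
3 -> miss, evict 7, frames {9,8,6,3}
9 -> hit
3 -> hit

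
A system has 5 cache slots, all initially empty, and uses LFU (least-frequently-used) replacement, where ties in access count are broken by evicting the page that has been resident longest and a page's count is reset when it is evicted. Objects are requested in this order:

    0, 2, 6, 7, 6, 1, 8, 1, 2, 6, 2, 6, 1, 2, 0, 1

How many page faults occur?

0: miss, frames [0]
2: miss, frames [0, 2]
6: miss, frames [0, 2, 6]
7: miss, frames [0, 2, 6, 7]
6: hit
1: miss, frames [0, 2, 6, 7, 1]
8: miss, evict 0, frames [2, 6, 7, 1, 8]
1: hit
2: hit
6: hit
2: hit
6: hit
1: hit
2: hit
0: miss, evict 7, frames [2, 6, 1, 8, 0]
1: hit
Page faults: 7.

7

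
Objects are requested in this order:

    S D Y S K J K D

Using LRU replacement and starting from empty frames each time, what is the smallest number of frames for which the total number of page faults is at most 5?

5

f=1: 8 faults
f=2: 7 faults
f=3: 6 faults
f=4: 6 faults
f=5: 5 faults
Smallest f with faults ≤ 5 is 5.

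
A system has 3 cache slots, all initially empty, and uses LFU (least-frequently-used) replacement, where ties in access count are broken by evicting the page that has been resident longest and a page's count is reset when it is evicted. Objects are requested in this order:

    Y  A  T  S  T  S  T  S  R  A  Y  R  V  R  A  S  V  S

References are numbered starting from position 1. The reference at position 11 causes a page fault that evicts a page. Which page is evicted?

pos 1: Y → miss, frames [Y]
pos 2: A → miss, frames [Y, A]
pos 3: T → miss, frames [Y, A, T]
pos 4: S → miss, evict Y, frames [A, T, S]
pos 5: T → hit
pos 6: S → hit
pos 7: T → hit
pos 8: S → hit
pos 9: R → miss, evict A, frames [T, S, R]
pos 10: A → miss, evict R, frames [T, S, A]
pos 11: Y → miss, evict A, frames [T, S, Y]
At position 11, page A is evicted.

A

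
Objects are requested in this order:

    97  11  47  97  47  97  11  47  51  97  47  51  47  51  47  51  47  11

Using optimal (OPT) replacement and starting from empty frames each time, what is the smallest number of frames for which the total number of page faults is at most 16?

2

f=1: 18 faults
f=2: 8 faults
f=3: 5 faults
f=4: 4 faults
Smallest f with faults ≤ 16 is 2.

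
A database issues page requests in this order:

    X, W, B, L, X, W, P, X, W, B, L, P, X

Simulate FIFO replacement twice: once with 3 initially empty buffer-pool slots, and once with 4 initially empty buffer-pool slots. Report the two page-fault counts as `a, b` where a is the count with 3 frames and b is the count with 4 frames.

3 frames: F F F F F F F . . F F . F → 10 faults.
4 frames: F F F F . . F F F F F F F → 11 faults.
11 > 10: adding a frame increased faults — Belady's anomaly.

10, 11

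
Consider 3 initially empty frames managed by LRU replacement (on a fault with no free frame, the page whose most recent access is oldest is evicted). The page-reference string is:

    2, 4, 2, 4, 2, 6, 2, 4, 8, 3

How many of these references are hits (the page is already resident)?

2: miss, frames {2}
4: miss, frames {2,4}
2: hit
4: hit
2: hit
6: miss, frames {4,2,6}
2: hit
4: hit
8: miss, evict 6, frames {2,4,8}
3: miss, evict 2, frames {4,8,3}
Hits: 5.

5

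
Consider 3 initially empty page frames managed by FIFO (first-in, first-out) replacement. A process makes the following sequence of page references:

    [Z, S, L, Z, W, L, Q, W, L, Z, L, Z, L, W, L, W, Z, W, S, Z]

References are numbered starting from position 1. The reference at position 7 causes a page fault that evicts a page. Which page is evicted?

pos 1: Z → miss, frames [Z]
pos 2: S → miss, frames [Z, S]
pos 3: L → miss, frames [Z, S, L]
pos 4: Z → hit
pos 5: W → miss, evict Z, frames [S, L, W]
pos 6: L → hit
pos 7: Q → miss, evict S, frames [L, W, Q]
At position 7, page S is evicted.

S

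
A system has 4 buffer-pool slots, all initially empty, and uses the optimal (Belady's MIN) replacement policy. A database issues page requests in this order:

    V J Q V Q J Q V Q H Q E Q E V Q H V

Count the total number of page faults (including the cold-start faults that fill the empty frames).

5

V: fault, frames [V]
J: fault, frames [V, J]
Q: fault, frames [V, J, Q]
V: hit
Q: hit
J: hit
Q: hit
V: hit
Q: hit
H: fault, frames [V, J, Q, H]
Q: hit
E: fault, evict J, frames [V, Q, H, E]
Q: hit
E: hit
V: hit
Q: hit
H: hit
V: hit
Page faults: 5.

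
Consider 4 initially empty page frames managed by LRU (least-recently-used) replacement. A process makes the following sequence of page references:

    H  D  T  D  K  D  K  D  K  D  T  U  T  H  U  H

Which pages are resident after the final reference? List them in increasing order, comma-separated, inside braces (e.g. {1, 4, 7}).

{D, H, T, U}

H: fault, frames [H]
D: fault, frames [H, D]
T: fault, frames [H, D, T]
D: hit
K: fault, frames [H, T, D, K]
D: hit
K: hit
D: hit
K: hit
D: hit
T: hit
U: fault, evict H, frames [K, D, T, U]
T: hit
H: fault, evict K, frames [D, U, T, H]
U: hit
H: hit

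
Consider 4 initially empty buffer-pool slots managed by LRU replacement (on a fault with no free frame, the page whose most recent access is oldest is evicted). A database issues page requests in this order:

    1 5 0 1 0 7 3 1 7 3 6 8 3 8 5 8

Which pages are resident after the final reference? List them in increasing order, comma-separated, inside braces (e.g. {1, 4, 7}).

{3, 5, 6, 8}

1: fault, frames [1]
5: fault, frames [1, 5]
0: fault, frames [1, 5, 0]
1: hit
0: hit
7: fault, frames [5, 1, 0, 7]
3: fault, evict 5, frames [1, 0, 7, 3]
1: hit
7: hit
3: hit
6: fault, evict 0, frames [1, 7, 3, 6]
8: fault, evict 1, frames [7, 3, 6, 8]
3: hit
8: hit
5: fault, evict 7, frames [6, 3, 8, 5]
8: hit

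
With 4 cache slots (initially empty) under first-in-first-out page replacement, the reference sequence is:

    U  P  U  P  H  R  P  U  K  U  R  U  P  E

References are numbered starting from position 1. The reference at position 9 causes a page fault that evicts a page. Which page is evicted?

U

pos 1: U: fault, frames {U}
pos 2: P: fault, frames {U,P}
pos 3: U: hit
pos 4: P: hit
pos 5: H: fault, frames {U,P,H}
pos 6: R: fault, frames {U,P,H,R}
pos 7: P: hit
pos 8: U: hit
pos 9: K: fault, evict U, frames {P,H,R,K}
At position 9, page U is evicted.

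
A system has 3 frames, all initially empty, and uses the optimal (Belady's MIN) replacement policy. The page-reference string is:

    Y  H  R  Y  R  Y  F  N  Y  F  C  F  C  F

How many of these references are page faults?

6

Y -> miss, frames {Y}
H -> miss, frames {Y,H}
R -> miss, frames {Y,H,R}
Y -> hit
R -> hit
Y -> hit
F -> miss, evict R, frames {Y,H,F}
N -> miss, evict H, frames {Y,F,N}
Y -> hit
F -> hit
C -> miss, evict N, frames {Y,F,C}
F -> hit
C -> hit
F -> hit
Page faults: 6.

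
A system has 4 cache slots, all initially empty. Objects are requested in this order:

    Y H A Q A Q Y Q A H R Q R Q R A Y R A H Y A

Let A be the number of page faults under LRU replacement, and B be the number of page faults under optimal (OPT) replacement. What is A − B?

1

Under LRU: F F F F . . . . . . F . . . . . F . . F . . → 7 faults.
Under OPT: F F F F . . . . . . F . . . . . . . . F . . → 6 faults.
A − B = 7 − 6 = 1.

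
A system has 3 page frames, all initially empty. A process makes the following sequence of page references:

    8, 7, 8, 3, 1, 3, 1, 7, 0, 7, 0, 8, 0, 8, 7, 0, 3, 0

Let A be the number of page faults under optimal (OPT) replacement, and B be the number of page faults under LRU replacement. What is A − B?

Under OPT: F F . F F . . . F . . F . . . . F . → 7 faults.
Under LRU: F F . F F . . F F . . F . . . . F . → 8 faults.
A − B = 7 − 8 = -1.

-1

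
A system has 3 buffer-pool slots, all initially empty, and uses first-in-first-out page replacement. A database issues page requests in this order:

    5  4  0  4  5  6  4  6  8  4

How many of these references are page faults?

5 -> miss, frames [5]
4 -> miss, frames [5, 4]
0 -> miss, frames [5, 4, 0]
4 -> hit
5 -> hit
6 -> miss, evict 5, frames [4, 0, 6]
4 -> hit
6 -> hit
8 -> miss, evict 4, frames [0, 6, 8]
4 -> miss, evict 0, frames [6, 8, 4]
Page faults: 6.

6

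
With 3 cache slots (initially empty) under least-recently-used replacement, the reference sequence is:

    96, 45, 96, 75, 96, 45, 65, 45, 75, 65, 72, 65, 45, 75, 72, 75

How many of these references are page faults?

9

96 -> miss, frames (96)
45 -> miss, frames (96 45)
96 -> hit
75 -> miss, frames (45 96 75)
96 -> hit
45 -> hit
65 -> miss, evict 75, frames (96 45 65)
45 -> hit
75 -> miss, evict 96, frames (65 45 75)
65 -> hit
72 -> miss, evict 45, frames (75 65 72)
65 -> hit
45 -> miss, evict 75, frames (72 65 45)
75 -> miss, evict 72, frames (65 45 75)
72 -> miss, evict 65, frames (45 75 72)
75 -> hit
Page faults: 9.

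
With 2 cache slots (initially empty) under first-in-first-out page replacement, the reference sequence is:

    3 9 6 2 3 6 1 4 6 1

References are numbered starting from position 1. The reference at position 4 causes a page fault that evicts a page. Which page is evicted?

pos 1: 3: miss, frames [3]
pos 2: 9: miss, frames [3, 9]
pos 3: 6: miss, evict 3, frames [9, 6]
pos 4: 2: miss, evict 9, frames [6, 2]
At position 4, page 9 is evicted.

9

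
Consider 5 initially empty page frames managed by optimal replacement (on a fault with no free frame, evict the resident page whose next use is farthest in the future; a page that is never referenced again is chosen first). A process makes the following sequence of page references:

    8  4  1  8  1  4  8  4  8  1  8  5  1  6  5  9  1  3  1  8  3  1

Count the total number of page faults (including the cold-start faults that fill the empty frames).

8 → fault, frames (8)
4 → fault, frames (8 4)
1 → fault, frames (8 4 1)
8 → hit
1 → hit
4 → hit
8 → hit
4 → hit
8 → hit
1 → hit
8 → hit
5 → fault, frames (8 4 1 5)
1 → hit
6 → fault, frames (8 4 1 5 6)
5 → hit
9 → fault, evict 6, frames (8 4 1 5 9)
1 → hit
3 → fault, evict 9, frames (8 4 1 5 3)
1 → hit
8 → hit
3 → hit
1 → hit
Page faults: 7.

7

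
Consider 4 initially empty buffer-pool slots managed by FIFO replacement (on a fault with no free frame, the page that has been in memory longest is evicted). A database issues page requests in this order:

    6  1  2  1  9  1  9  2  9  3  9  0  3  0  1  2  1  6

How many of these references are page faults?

9

6 → miss, frames (6)
1 → miss, frames (6 1)
2 → miss, frames (6 1 2)
1 → hit
9 → miss, frames (6 1 2 9)
1 → hit
9 → hit
2 → hit
9 → hit
3 → miss, evict 6, frames (1 2 9 3)
9 → hit
0 → miss, evict 1, frames (2 9 3 0)
3 → hit
0 → hit
1 → miss, evict 2, frames (9 3 0 1)
2 → miss, evict 9, frames (3 0 1 2)
1 → hit
6 → miss, evict 3, frames (0 1 2 6)
Page faults: 9.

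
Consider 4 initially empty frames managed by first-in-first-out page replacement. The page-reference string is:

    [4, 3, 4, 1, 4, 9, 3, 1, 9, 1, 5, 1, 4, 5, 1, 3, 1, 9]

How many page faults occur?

9

4: fault, frames [4]
3: fault, frames [4, 3]
4: hit
1: fault, frames [4, 3, 1]
4: hit
9: fault, frames [4, 3, 1, 9]
3: hit
1: hit
9: hit
1: hit
5: fault, evict 4, frames [3, 1, 9, 5]
1: hit
4: fault, evict 3, frames [1, 9, 5, 4]
5: hit
1: hit
3: fault, evict 1, frames [9, 5, 4, 3]
1: fault, evict 9, frames [5, 4, 3, 1]
9: fault, evict 5, frames [4, 3, 1, 9]
Page faults: 9.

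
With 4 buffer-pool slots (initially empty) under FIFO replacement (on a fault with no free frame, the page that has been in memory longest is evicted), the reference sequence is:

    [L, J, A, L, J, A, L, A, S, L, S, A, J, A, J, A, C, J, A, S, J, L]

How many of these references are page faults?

6

L -> miss, frames {L}
J -> miss, frames {L,J}
A -> miss, frames {L,J,A}
L -> hit
J -> hit
A -> hit
L -> hit
A -> hit
S -> miss, frames {L,J,A,S}
L -> hit
S -> hit
A -> hit
J -> hit
A -> hit
J -> hit
A -> hit
C -> miss, evict L, frames {J,A,S,C}
J -> hit
A -> hit
S -> hit
J -> hit
L -> miss, evict J, frames {A,S,C,L}
Page faults: 6.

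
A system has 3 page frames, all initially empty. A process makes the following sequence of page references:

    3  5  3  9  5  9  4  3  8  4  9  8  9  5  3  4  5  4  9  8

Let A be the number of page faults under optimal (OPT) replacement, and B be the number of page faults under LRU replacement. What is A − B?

Under OPT: F F . F . . F . F . . . . F F . . . F F → 9 faults.
Under LRU: F F . F . . F F F . F . . F F F . . F F → 12 faults.
A − B = 9 − 12 = -3.

-3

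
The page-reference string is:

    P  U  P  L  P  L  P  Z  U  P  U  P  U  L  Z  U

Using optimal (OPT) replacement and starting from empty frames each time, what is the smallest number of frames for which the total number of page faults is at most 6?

3

f=1: 16 faults
f=2: 7 faults
f=3: 5 faults
f=4: 4 faults
Smallest f with faults ≤ 6 is 3.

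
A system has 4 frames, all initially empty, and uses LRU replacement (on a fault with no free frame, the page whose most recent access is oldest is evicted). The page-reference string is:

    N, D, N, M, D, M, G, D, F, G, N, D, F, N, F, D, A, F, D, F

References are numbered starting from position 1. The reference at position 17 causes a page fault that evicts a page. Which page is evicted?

pos 1: N: miss, frames [N]
pos 2: D: miss, frames [N, D]
pos 3: N: hit
pos 4: M: miss, frames [D, N, M]
pos 5: D: hit
pos 6: M: hit
pos 7: G: miss, frames [N, D, M, G]
pos 8: D: hit
pos 9: F: miss, evict N, frames [M, G, D, F]
pos 10: G: hit
pos 11: N: miss, evict M, frames [D, F, G, N]
pos 12: D: hit
pos 13: F: hit
pos 14: N: hit
pos 15: F: hit
pos 16: D: hit
pos 17: A: miss, evict G, frames [N, F, D, A]
At position 17, page G is evicted.

G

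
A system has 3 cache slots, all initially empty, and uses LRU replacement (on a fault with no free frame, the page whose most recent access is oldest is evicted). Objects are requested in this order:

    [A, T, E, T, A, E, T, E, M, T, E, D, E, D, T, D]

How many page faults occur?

5

A: miss, frames (A)
T: miss, frames (A T)
E: miss, frames (A T E)
T: hit
A: hit
E: hit
T: hit
E: hit
M: miss, evict A, frames (T E M)
T: hit
E: hit
D: miss, evict M, frames (T E D)
E: hit
D: hit
T: hit
D: hit
Page faults: 5.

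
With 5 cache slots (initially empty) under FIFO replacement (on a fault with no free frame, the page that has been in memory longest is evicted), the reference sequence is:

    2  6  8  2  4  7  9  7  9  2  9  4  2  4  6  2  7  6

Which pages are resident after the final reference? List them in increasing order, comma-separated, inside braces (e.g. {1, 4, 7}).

2 -> fault, frames {2}
6 -> fault, frames {2,6}
8 -> fault, frames {2,6,8}
2 -> hit
4 -> fault, frames {2,6,8,4}
7 -> fault, frames {2,6,8,4,7}
9 -> fault, evict 2, frames {6,8,4,7,9}
7 -> hit
9 -> hit
2 -> fault, evict 6, frames {8,4,7,9,2}
9 -> hit
4 -> hit
2 -> hit
4 -> hit
6 -> fault, evict 8, frames {4,7,9,2,6}
2 -> hit
7 -> hit
6 -> hit

{2, 4, 6, 7, 9}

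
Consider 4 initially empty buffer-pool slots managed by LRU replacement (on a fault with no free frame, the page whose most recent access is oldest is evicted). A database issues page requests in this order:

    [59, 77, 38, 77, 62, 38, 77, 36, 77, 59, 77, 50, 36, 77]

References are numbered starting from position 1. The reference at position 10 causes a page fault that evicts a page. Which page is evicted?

62

pos 1: 59: fault, frames (59)
pos 2: 77: fault, frames (59 77)
pos 3: 38: fault, frames (59 77 38)
pos 4: 77: hit
pos 5: 62: fault, frames (59 38 77 62)
pos 6: 38: hit
pos 7: 77: hit
pos 8: 36: fault, evict 59, frames (62 38 77 36)
pos 9: 77: hit
pos 10: 59: fault, evict 62, frames (38 36 77 59)
At position 10, page 62 is evicted.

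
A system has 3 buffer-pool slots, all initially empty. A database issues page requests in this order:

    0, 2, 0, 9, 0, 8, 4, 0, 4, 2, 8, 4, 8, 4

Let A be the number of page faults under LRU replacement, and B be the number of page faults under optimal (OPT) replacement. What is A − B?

Under LRU: F F . F . F F . . F F . . . → 7 faults.
Under OPT: F F . F . F F . . . F . . . → 6 faults.
A − B = 7 − 6 = 1.

1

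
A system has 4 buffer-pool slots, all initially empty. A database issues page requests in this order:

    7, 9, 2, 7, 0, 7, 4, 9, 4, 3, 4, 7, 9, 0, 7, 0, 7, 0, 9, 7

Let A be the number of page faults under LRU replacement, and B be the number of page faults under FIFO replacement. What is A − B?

Under LRU: F F F . F . F F . F . . . F . . . . . . → 8 faults.
Under FIFO: F F F . F . F . . F . F F F . . . . . . → 9 faults.
A − B = 8 − 9 = -1.

-1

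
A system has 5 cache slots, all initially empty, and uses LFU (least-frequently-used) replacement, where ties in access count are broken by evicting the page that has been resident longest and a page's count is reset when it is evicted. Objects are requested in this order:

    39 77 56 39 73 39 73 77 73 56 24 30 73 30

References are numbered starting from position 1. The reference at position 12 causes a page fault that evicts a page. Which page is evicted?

pos 1: 39: fault, frames [39]
pos 2: 77: fault, frames [39, 77]
pos 3: 56: fault, frames [39, 77, 56]
pos 4: 39: hit
pos 5: 73: fault, frames [39, 77, 56, 73]
pos 6: 39: hit
pos 7: 73: hit
pos 8: 77: hit
pos 9: 73: hit
pos 10: 56: hit
pos 11: 24: fault, frames [39, 77, 56, 73, 24]
pos 12: 30: fault, evict 24, frames [39, 77, 56, 73, 30]
At position 12, page 24 is evicted.

24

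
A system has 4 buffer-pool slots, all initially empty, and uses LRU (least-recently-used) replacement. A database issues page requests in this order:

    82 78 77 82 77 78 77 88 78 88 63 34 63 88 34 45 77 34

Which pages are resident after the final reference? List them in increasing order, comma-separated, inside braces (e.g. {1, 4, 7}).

{34, 45, 77, 88}

82 → fault, frames [82]
78 → fault, frames [82, 78]
77 → fault, frames [82, 78, 77]
82 → hit
77 → hit
78 → hit
77 → hit
88 → fault, frames [82, 78, 77, 88]
78 → hit
88 → hit
63 → fault, evict 82, frames [77, 78, 88, 63]
34 → fault, evict 77, frames [78, 88, 63, 34]
63 → hit
88 → hit
34 → hit
45 → fault, evict 78, frames [63, 88, 34, 45]
77 → fault, evict 63, frames [88, 34, 45, 77]
34 → hit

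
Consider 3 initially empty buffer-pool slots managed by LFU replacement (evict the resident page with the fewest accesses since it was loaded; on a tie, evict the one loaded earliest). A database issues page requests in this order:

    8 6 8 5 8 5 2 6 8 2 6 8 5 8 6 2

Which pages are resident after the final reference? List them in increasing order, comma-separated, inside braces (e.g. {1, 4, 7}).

{2, 5, 8}

8 → miss, frames {8}
6 → miss, frames {8,6}
8 → hit
5 → miss, frames {8,6,5}
8 → hit
5 → hit
2 → miss, evict 6, frames {8,5,2}
6 → miss, evict 2, frames {8,5,6}
8 → hit
2 → miss, evict 6, frames {8,5,2}
6 → miss, evict 2, frames {8,5,6}
8 → hit
5 → hit
8 → hit
6 → hit
2 → miss, evict 6, frames {8,5,2}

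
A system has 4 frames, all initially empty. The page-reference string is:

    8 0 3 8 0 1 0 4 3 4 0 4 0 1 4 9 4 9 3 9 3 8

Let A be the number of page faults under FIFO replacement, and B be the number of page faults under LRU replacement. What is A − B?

-2

Under FIFO: F F F . . F . F . . . . . . . F . . . . . F → 7 faults.
Under LRU: F F F . . F . F F . . . . . . F . . F . . F → 9 faults.
A − B = 7 − 9 = -2.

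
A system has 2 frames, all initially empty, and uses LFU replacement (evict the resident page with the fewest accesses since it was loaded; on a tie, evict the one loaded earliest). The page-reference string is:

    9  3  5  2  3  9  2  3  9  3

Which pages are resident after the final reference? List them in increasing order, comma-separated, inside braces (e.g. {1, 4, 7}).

{3, 9}

9 → fault, frames [9]
3 → fault, frames [9, 3]
5 → fault, evict 9, frames [3, 5]
2 → fault, evict 3, frames [5, 2]
3 → fault, evict 5, frames [2, 3]
9 → fault, evict 2, frames [3, 9]
2 → fault, evict 3, frames [9, 2]
3 → fault, evict 9, frames [2, 3]
9 → fault, evict 2, frames [3, 9]
3 → hit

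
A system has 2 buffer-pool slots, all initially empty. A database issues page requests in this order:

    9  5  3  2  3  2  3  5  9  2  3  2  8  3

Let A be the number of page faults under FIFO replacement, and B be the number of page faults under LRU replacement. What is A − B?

-1

Under FIFO: F F F F . . . F F F F . F . → 9 faults.
Under LRU: F F F F . . . F F F F . F F → 10 faults.
A − B = 9 − 10 = -1.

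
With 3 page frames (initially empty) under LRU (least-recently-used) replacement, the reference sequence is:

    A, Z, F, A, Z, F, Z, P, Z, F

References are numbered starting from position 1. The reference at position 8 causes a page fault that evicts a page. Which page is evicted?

A

pos 1: A -> fault, frames (A)
pos 2: Z -> fault, frames (A Z)
pos 3: F -> fault, frames (A Z F)
pos 4: A -> hit
pos 5: Z -> hit
pos 6: F -> hit
pos 7: Z -> hit
pos 8: P -> fault, evict A, frames (F Z P)
At position 8, page A is evicted.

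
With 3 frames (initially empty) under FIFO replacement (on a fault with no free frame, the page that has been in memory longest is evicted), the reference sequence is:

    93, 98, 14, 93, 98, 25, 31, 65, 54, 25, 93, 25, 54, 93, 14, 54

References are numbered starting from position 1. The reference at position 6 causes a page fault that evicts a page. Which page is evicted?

93

pos 1: 93 → fault, frames {93}
pos 2: 98 → fault, frames {93,98}
pos 3: 14 → fault, frames {93,98,14}
pos 4: 93 → hit
pos 5: 98 → hit
pos 6: 25 → fault, evict 93, frames {98,14,25}
At position 6, page 93 is evicted.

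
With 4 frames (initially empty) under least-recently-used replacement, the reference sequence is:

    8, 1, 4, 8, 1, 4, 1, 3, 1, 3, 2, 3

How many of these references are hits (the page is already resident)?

8: miss, frames (8)
1: miss, frames (8 1)
4: miss, frames (8 1 4)
8: hit
1: hit
4: hit
1: hit
3: miss, frames (8 4 1 3)
1: hit
3: hit
2: miss, evict 8, frames (4 1 3 2)
3: hit
Hits: 7.

7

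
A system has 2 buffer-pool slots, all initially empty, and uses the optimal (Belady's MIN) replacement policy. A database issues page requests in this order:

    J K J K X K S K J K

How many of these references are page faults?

J: miss, frames {J}
K: miss, frames {J,K}
J: hit
K: hit
X: miss, evict J, frames {K,X}
K: hit
S: miss, evict X, frames {K,S}
K: hit
J: miss, evict S, frames {K,J}
K: hit
Page faults: 5.

5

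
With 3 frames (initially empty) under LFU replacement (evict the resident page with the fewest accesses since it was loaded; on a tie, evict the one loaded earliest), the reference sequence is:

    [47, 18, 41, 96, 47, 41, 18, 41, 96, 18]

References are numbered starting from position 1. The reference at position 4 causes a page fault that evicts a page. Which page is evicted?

47

pos 1: 47 -> miss, frames {47}
pos 2: 18 -> miss, frames {47,18}
pos 3: 41 -> miss, frames {47,18,41}
pos 4: 96 -> miss, evict 47, frames {18,41,96}
At position 4, page 47 is evicted.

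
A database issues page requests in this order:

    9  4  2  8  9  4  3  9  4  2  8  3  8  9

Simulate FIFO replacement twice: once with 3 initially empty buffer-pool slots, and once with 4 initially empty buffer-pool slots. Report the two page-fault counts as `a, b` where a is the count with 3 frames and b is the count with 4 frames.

3 frames: F F F F F F F . . F F . . F → 10 faults.
4 frames: F F F F . . F F F F F F . F → 11 faults.
11 > 10: adding a frame increased faults — Belady's anomaly.

10, 11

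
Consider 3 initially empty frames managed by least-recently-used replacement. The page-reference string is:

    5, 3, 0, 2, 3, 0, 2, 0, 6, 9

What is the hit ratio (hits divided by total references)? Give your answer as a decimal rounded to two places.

5 -> miss, frames [5]
3 -> miss, frames [5, 3]
0 -> miss, frames [5, 3, 0]
2 -> miss, evict 5, frames [3, 0, 2]
3 -> hit
0 -> hit
2 -> hit
0 -> hit
6 -> miss, evict 3, frames [2, 0, 6]
9 -> miss, evict 2, frames [0, 6, 9]
Hits: 4 of 10 references → 4/10 = 0.4000.

0.40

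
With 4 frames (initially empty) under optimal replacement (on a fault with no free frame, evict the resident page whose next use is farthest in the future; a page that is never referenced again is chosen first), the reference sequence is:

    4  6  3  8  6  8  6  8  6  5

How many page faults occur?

5

4 → fault, frames [4]
6 → fault, frames [4, 6]
3 → fault, frames [4, 6, 3]
8 → fault, frames [4, 6, 3, 8]
6 → hit
8 → hit
6 → hit
8 → hit
6 → hit
5 → fault, evict 8, frames [4, 6, 3, 5]
Page faults: 5.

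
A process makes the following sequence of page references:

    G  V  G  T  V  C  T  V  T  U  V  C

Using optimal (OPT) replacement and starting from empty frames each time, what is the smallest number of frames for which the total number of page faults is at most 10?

2

f=1: 12 faults
f=2: 7 faults
f=3: 5 faults
f=4: 5 faults
f=5: 5 faults
Smallest f with faults ≤ 10 is 2.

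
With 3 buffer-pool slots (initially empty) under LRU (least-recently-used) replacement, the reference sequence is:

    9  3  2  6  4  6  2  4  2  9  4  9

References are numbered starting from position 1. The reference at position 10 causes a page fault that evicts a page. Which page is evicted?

6

pos 1: 9 → miss, frames {9}
pos 2: 3 → miss, frames {9,3}
pos 3: 2 → miss, frames {9,3,2}
pos 4: 6 → miss, evict 9, frames {3,2,6}
pos 5: 4 → miss, evict 3, frames {2,6,4}
pos 6: 6 → hit
pos 7: 2 → hit
pos 8: 4 → hit
pos 9: 2 → hit
pos 10: 9 → miss, evict 6, frames {4,2,9}
At position 10, page 6 is evicted.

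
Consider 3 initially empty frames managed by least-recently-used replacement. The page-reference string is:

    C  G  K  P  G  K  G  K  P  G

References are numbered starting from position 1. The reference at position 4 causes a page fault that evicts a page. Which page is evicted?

C

pos 1: C -> fault, frames (C)
pos 2: G -> fault, frames (C G)
pos 3: K -> fault, frames (C G K)
pos 4: P -> fault, evict C, frames (G K P)
At position 4, page C is evicted.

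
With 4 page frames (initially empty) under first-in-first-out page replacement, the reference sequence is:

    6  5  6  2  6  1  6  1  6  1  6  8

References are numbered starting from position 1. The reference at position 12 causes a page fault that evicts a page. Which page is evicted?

6

pos 1: 6: fault, frames {6}
pos 2: 5: fault, frames {6,5}
pos 3: 6: hit
pos 4: 2: fault, frames {6,5,2}
pos 5: 6: hit
pos 6: 1: fault, frames {6,5,2,1}
pos 7: 6: hit
pos 8: 1: hit
pos 9: 6: hit
pos 10: 1: hit
pos 11: 6: hit
pos 12: 8: fault, evict 6, frames {5,2,1,8}
At position 12, page 6 is evicted.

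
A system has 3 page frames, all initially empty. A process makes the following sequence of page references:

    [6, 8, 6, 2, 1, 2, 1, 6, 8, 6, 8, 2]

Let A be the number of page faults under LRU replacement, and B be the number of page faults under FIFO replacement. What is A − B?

-1

Under LRU: F F . F F . . . F . . F → 6 faults.
Under FIFO: F F . F F . . F F . . F → 7 faults.
A − B = 6 − 7 = -1.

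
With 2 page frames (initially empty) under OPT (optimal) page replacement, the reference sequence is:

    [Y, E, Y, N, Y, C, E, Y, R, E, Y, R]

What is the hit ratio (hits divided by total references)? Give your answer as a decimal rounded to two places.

0.42

Y → miss, frames (Y)
E → miss, frames (Y E)
Y → hit
N → miss, evict E, frames (Y N)
Y → hit
C → miss, evict N, frames (Y C)
E → miss, evict C, frames (Y E)
Y → hit
R → miss, evict Y, frames (E R)
E → hit
Y → miss, evict E, frames (R Y)
R → hit
Hits: 5 of 12 references → 5/12 = 0.4167.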